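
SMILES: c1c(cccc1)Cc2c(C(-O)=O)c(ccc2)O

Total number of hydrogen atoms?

12

Hydrogens are implicit in SMILES; fill each atom to its normal valence:
  8 × C (aromatic): 1 H each → 8
  4 × C (aromatic): no H
  2 × O: 1 H each → 2
  1 × C: 2 H
  1 × C: no H
  1 × O: no H
  Total hydrogens = 12.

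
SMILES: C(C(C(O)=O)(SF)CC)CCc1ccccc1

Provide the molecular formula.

C13H17FO2S

Heavy atoms from the SMILES: 13 C, 1 F, 2 O, 1 S.
Implicit hydrogens by atom environment:
  5 × C (aromatic): 1 H each → 5
  4 × C: 2 H each → 8
  2 × C: no H
  1 × C: 3 H
  1 × C (aromatic): no H
  1 × F: no H
  1 × O: 1 H
  1 × O: no H
  1 × S: no H
  Total hydrogens = 17.
Molecular formula: C13H17FO2S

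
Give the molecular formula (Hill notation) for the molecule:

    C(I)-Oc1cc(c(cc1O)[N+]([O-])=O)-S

Heavy atoms from the SMILES: 7 C, 1 I, 1 N, 4 O, 1 S.
Implicit hydrogens by atom environment:
  4 × C (aromatic): no H
  2 × C (aromatic): 1 H each → 2
  2 × O: no H
  1 × C: 2 H
  1 × I: no H
  1 × N (charge +1): no H
  1 × O: 1 H
  1 × O (charge -1): no H
  1 × S: 1 H
  Total hydrogens = 6.
Molecular formula: C7H6INO4S

C7H6INO4S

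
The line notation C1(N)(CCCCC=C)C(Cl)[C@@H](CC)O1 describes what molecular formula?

Heavy atoms from the SMILES: 11 C, 1 Cl, 1 N, 1 O.
Implicit hydrogens by atom environment:
  6 × C: 2 H each → 12
  3 × C: 1 H each → 3
  1 × C: 3 H
  1 × C: no H
  1 × Cl: no H
  1 × N: 2 H
  1 × O: no H
  Total hydrogens = 20.
Molecular formula: C11H20ClNO

C11H20ClNO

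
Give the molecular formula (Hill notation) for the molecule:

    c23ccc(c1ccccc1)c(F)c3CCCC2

Heavy atoms from the SMILES: 16 C, 1 F.
Implicit hydrogens by atom environment:
  7 × C (aromatic): 1 H each → 7
  5 × C (aromatic): no H
  4 × C: 2 H each → 8
  1 × F: no H
  Total hydrogens = 15.
Molecular formula: C16H15F

C16H15F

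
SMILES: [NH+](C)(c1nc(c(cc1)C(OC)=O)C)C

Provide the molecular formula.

Heavy atoms from the SMILES: 10 C, 2 N, 2 O.
Implicit hydrogens by atom environment:
  4 × C: 3 H each → 12
  3 × C (aromatic): no H
  2 × C (aromatic): 1 H each → 2
  2 × O: no H
  1 × C: no H
  1 × N (charge +1): 1 H
  1 × N (aromatic): no H
  Total hydrogens = 15.
Net charge +1.
Molecular formula: C10H15N2O2+

C10H15N2O2+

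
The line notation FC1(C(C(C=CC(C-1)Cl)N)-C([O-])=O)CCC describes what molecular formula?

C11H16ClFNO2-

Heavy atoms from the SMILES: 11 C, 1 Cl, 1 F, 1 N, 2 O.
Implicit hydrogens by atom environment:
  5 × C: 1 H each → 5
  3 × C: 2 H each → 6
  2 × C: no H
  1 × C: 3 H
  1 × Cl: no H
  1 × F: no H
  1 × N: 2 H
  1 × O: no H
  1 × O (charge -1): no H
  Total hydrogens = 16.
Net charge -1.
Molecular formula: C11H16ClFNO2-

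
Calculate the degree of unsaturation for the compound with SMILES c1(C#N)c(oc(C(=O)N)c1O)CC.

6

Molecular formula from the SMILES: C8H8N2O3.
DoU = (2C + 2 + N − H − X)/2 = (2·8 + 2 + 2 − 8 − 0)/2 = 12/2 = 6.
(Structurally: 1 ring(s) + 5 π bond(s) = 6.)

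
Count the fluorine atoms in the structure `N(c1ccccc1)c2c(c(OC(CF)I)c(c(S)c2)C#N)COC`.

1

The symbol for fluorine appears 1 time in the SMILES.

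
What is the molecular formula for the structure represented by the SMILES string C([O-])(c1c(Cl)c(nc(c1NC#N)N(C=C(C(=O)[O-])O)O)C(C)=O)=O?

Heavy atoms from the SMILES: 12 C, 1 Cl, 4 N, 7 O.
Implicit hydrogens by atom environment:
  5 × C (aromatic): no H
  5 × C: no H
  3 × O: no H
  2 × N: no H
  2 × O: 1 H each → 2
  2 × O (charge -1): no H
  1 × C: 3 H
  1 × C: 1 H
  1 × Cl: no H
  1 × N: 1 H
  1 × N (aromatic): no H
  Total hydrogens = 7.
Net charge -2.
Molecular formula: [C12H7ClN4O7]2-

[C12H7ClN4O7]2-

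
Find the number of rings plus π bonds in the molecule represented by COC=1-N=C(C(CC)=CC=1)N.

Molecular formula from the SMILES: C8H12N2O.
DoU = (2C + 2 + N − H − X)/2 = (2·8 + 2 + 2 − 12 − 0)/2 = 8/2 = 4.
(Structurally: 1 ring(s) + 3 π bond(s) = 4.)

4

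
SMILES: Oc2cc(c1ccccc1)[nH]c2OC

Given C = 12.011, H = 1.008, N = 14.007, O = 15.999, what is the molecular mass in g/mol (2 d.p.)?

189.21

Molecular formula: C11H11NO2.
M = 11×12.011 + 11×1.008 + 1×14.007 + 2×15.999 = 189.21 g/mol.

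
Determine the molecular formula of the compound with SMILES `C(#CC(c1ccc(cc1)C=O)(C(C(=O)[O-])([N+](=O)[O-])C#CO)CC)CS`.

Heavy atoms from the SMILES: 17 C, 1 N, 6 O, 1 S.
Implicit hydrogens by atom environment:
  7 × C: no H
  4 × C (aromatic): 1 H each → 4
  3 × O: no H
  2 × C: 2 H each → 4
  2 × C (aromatic): no H
  2 × O (charge -1): no H
  1 × C: 3 H
  1 × C: 1 H
  1 × N (charge +1): no H
  1 × O: 1 H
  1 × S: 1 H
  Total hydrogens = 14.
Net charge -1.
Molecular formula: C17H14NO6S-

C17H14NO6S-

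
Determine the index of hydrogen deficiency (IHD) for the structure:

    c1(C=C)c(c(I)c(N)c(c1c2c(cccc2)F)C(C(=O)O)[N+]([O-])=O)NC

Molecular formula from the SMILES: C17H15FIN3O4.
DoU = (2C + 2 + N − H − X)/2 = (2·17 + 2 + 3 − 15 − 2)/2 = 22/2 = 11.
(Structurally: 2 ring(s) + 9 π bond(s) = 11.)

11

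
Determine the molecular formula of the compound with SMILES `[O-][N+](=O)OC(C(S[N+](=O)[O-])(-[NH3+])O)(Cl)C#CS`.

Heavy atoms from the SMILES: 4 C, 1 Cl, 3 N, 6 O, 2 S.
Implicit hydrogens by atom environment:
  4 × C: no H
  3 × O: no H
  2 × N (charge +1): no H
  2 × O (charge -1): no H
  1 × Cl: no H
  1 × N (charge +1): 3 H
  1 × O: 1 H
  1 × S: 1 H
  1 × S: no H
  Total hydrogens = 5.
Net charge +1.
Molecular formula: C4H5ClN3O6S2+

C4H5ClN3O6S2+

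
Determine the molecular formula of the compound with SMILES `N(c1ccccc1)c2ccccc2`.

C12H11N

Heavy atoms from the SMILES: 12 C, 1 N.
Implicit hydrogens by atom environment:
  10 × C (aromatic): 1 H each → 10
  2 × C (aromatic): no H
  1 × N: 1 H
  Total hydrogens = 11.
Molecular formula: C12H11N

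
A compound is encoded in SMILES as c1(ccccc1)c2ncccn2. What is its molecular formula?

C10H8N2

Heavy atoms from the SMILES: 10 C, 2 N.
Implicit hydrogens by atom environment:
  8 × C (aromatic): 1 H each → 8
  2 × C (aromatic): no H
  2 × N (aromatic): no H
  Total hydrogens = 8.
Molecular formula: C10H8N2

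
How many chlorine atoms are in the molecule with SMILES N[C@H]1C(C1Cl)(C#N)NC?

1

The symbol for chlorine appears 1 time in the SMILES.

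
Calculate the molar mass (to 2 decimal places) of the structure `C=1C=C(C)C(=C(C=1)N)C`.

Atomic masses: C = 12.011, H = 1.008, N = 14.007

121.18

Molecular formula: C8H11N.
M = 8×12.011 + 11×1.008 + 1×14.007 = 121.18 g/mol.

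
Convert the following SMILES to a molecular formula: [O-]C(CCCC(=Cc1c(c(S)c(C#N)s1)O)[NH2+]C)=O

C12H14N2O3S2

Heavy atoms from the SMILES: 12 C, 2 N, 3 O, 2 S.
Implicit hydrogens by atom environment:
  4 × C (aromatic): no H
  3 × C: 2 H each → 6
  3 × C: no H
  1 × C: 3 H
  1 × C: 1 H
  1 × N (charge +1): 2 H
  1 × N: no H
  1 × O: 1 H
  1 × O: no H
  1 × O (charge -1): no H
  1 × S: 1 H
  1 × S (aromatic): no H
  Total hydrogens = 14.
Molecular formula: C12H14N2O3S2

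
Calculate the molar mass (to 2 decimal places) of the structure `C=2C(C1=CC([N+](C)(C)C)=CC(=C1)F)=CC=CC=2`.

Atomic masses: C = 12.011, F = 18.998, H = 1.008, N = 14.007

230.31

Molecular formula: C15H17FN+.
M = 15×12.011 + 1×18.998 + 17×1.008 + 1×14.007 = 230.31 g/mol.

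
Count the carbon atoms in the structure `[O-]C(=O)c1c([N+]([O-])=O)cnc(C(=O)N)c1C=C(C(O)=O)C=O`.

The symbol for carbon appears 11 times in the SMILES. Lowercase c denotes aromatic carbon and counts toward C.

11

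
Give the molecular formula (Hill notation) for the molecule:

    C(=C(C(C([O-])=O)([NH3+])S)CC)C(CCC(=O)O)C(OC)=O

C12H19NO6S

Heavy atoms from the SMILES: 12 C, 1 N, 6 O, 1 S.
Implicit hydrogens by atom environment:
  5 × C: no H
  4 × O: no H
  3 × C: 2 H each → 6
  2 × C: 3 H each → 6
  2 × C: 1 H each → 2
  1 × N (charge +1): 3 H
  1 × O: 1 H
  1 × O (charge -1): no H
  1 × S: 1 H
  Total hydrogens = 19.
Molecular formula: C12H19NO6S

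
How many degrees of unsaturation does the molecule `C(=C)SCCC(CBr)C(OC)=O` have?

2

Molecular formula from the SMILES: C8H13BrO2S.
DoU = (2C + 2 + N − H − X)/2 = (2·8 + 2 + 0 − 13 − 1)/2 = 4/2 = 2.
(Structurally: 0 ring(s) + 2 π bond(s) = 2.)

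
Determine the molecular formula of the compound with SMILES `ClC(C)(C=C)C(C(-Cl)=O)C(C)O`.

C8H12Cl2O2

Heavy atoms from the SMILES: 8 C, 2 Cl, 2 O.
Implicit hydrogens by atom environment:
  3 × C: 1 H each → 3
  2 × C: 3 H each → 6
  2 × C: no H
  2 × Cl: no H
  1 × C: 2 H
  1 × O: 1 H
  1 × O: no H
  Total hydrogens = 12.
Molecular formula: C8H12Cl2O2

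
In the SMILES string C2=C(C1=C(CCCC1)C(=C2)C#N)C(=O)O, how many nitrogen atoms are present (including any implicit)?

1

The symbol for nitrogen appears 1 time in the SMILES.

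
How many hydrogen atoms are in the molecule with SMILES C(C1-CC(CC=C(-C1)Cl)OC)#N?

12

Hydrogens are implicit in SMILES; fill each atom to its normal valence:
  3 × C: 2 H each → 6
  3 × C: 1 H each → 3
  2 × C: no H
  1 × C: 3 H
  1 × Cl: no H
  1 × N: no H
  1 × O: no H
  Total hydrogens = 12.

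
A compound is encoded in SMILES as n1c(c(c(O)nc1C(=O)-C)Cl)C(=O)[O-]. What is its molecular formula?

Heavy atoms from the SMILES: 7 C, 1 Cl, 2 N, 4 O.
Implicit hydrogens by atom environment:
  4 × C (aromatic): no H
  2 × C: no H
  2 × N (aromatic): no H
  2 × O: no H
  1 × C: 3 H
  1 × Cl: no H
  1 × O: 1 H
  1 × O (charge -1): no H
  Total hydrogens = 4.
Net charge -1.
Molecular formula: C7H4ClN2O4-

C7H4ClN2O4-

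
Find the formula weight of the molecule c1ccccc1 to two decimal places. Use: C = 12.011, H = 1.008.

78.11

Molecular formula: C6H6.
M = 6×12.011 + 6×1.008 = 78.11 g/mol.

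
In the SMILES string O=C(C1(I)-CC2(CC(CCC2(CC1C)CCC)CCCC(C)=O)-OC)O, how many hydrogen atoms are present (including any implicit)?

Hydrogens are implicit in SMILES; fill each atom to its normal valence:
  10 × C: 2 H each → 20
  5 × C: no H
  4 × C: 3 H each → 12
  3 × O: no H
  2 × C: 1 H each → 2
  1 × I: no H
  1 × O: 1 H
  Total hydrogens = 35.

35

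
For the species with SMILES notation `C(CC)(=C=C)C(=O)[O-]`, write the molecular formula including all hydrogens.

Heavy atoms from the SMILES: 6 C, 2 O.
Implicit hydrogens by atom environment:
  3 × C: no H
  2 × C: 2 H each → 4
  1 × C: 3 H
  1 × O: no H
  1 × O (charge -1): no H
  Total hydrogens = 7.
Net charge -1.
Molecular formula: C6H7O2-

C6H7O2-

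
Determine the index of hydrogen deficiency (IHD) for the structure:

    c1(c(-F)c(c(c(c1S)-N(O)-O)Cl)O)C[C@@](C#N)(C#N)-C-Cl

8

Molecular formula from the SMILES: C11H8Cl2FN3O3S.
DoU = (2C + 2 + N − H − X)/2 = (2·11 + 2 + 3 − 8 − 3)/2 = 16/2 = 8.
(Structurally: 1 ring(s) + 7 π bond(s) = 8.)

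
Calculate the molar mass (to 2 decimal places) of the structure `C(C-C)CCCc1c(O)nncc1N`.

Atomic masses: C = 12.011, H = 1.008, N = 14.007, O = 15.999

Molecular formula: C10H17N3O.
M = 10×12.011 + 17×1.008 + 3×14.007 + 1×15.999 = 195.27 g/mol.

195.27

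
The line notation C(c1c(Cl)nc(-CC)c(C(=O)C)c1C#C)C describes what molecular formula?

C13H14ClNO

Heavy atoms from the SMILES: 13 C, 1 Cl, 1 N, 1 O.
Implicit hydrogens by atom environment:
  5 × C (aromatic): no H
  3 × C: 3 H each → 9
  2 × C: 2 H each → 4
  2 × C: no H
  1 × C: 1 H
  1 × Cl: no H
  1 × N (aromatic): no H
  1 × O: no H
  Total hydrogens = 14.
Molecular formula: C13H14ClNO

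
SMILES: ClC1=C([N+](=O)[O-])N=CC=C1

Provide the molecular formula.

C5H3ClN2O2

Heavy atoms from the SMILES: 5 C, 1 Cl, 2 N, 2 O.
Implicit hydrogens by atom environment:
  3 × C (aromatic): 1 H each → 3
  2 × C (aromatic): no H
  1 × Cl: no H
  1 × N (aromatic): no H
  1 × N (charge +1): no H
  1 × O: no H
  1 × O (charge -1): no H
  Total hydrogens = 3.
Molecular formula: C5H3ClN2O2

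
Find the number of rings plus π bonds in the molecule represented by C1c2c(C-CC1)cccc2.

5

Molecular formula from the SMILES: C10H12.
DoU = (2C + 2 + N − H − X)/2 = (2·10 + 2 + 0 − 12 − 0)/2 = 10/2 = 5.
(Structurally: 2 ring(s) + 3 π bond(s) = 5.)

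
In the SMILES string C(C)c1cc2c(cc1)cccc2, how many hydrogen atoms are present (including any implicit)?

Hydrogens are implicit in SMILES; fill each atom to its normal valence:
  7 × C (aromatic): 1 H each → 7
  3 × C (aromatic): no H
  1 × C: 3 H
  1 × C: 2 H
  Total hydrogens = 12.

12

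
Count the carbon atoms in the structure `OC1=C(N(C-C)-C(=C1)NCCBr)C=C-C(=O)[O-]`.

11

The symbol for carbon appears 11 times in the SMILES.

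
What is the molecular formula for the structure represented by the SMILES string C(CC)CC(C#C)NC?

Heavy atoms from the SMILES: 8 C, 1 N.
Implicit hydrogens by atom environment:
  3 × C: 2 H each → 6
  2 × C: 3 H each → 6
  2 × C: 1 H each → 2
  1 × C: no H
  1 × N: 1 H
  Total hydrogens = 15.
Molecular formula: C8H15N

C8H15N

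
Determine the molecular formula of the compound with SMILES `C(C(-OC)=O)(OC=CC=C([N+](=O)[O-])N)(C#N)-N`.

C8H10N4O5

Heavy atoms from the SMILES: 8 C, 4 N, 5 O.
Implicit hydrogens by atom environment:
  4 × C: no H
  4 × O: no H
  3 × C: 1 H each → 3
  2 × N: 2 H each → 4
  1 × C: 3 H
  1 × N: no H
  1 × N (charge +1): no H
  1 × O (charge -1): no H
  Total hydrogens = 10.
Molecular formula: C8H10N4O5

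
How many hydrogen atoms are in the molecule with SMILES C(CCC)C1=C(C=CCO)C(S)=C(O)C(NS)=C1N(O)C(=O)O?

20

Hydrogens are implicit in SMILES; fill each atom to its normal valence:
  6 × C (aromatic): no H
  4 × C: 2 H each → 8
  4 × O: 1 H each → 4
  2 × C: 1 H each → 2
  2 × S: 1 H each → 2
  1 × C: 3 H
  1 × C: no H
  1 × N: 1 H
  1 × N: no H
  1 × O: no H
  Total hydrogens = 20.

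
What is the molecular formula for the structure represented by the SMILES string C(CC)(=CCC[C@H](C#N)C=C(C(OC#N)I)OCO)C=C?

Heavy atoms from the SMILES: 15 C, 1 I, 2 N, 3 O.
Implicit hydrogens by atom environment:
  5 × C: 2 H each → 10
  5 × C: 1 H each → 5
  4 × C: no H
  2 × N: no H
  2 × O: no H
  1 × C: 3 H
  1 × I: no H
  1 × O: 1 H
  Total hydrogens = 19.
Molecular formula: C15H19IN2O3

C15H19IN2O3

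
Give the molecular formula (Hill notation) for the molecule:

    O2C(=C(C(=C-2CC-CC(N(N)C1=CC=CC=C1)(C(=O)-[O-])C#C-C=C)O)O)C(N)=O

Heavy atoms from the SMILES: 20 C, 3 N, 6 O.
Implicit hydrogens by atom environment:
  5 × C (aromatic): 1 H each → 5
  5 × C (aromatic): no H
  5 × C: no H
  4 × C: 2 H each → 8
  2 × N: 2 H each → 4
  2 × O: 1 H each → 2
  2 × O: no H
  1 × C: 1 H
  1 × N: no H
  1 × O (aromatic): no H
  1 × O (charge -1): no H
  Total hydrogens = 20.
Net charge -1.
Molecular formula: C20H20N3O6-

C20H20N3O6-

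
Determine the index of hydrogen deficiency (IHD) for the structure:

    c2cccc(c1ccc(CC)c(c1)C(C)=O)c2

9

Molecular formula from the SMILES: C16H16O.
DoU = (2C + 2 + N − H − X)/2 = (2·16 + 2 + 0 − 16 − 0)/2 = 18/2 = 9.
(Structurally: 2 ring(s) + 7 π bond(s) = 9.)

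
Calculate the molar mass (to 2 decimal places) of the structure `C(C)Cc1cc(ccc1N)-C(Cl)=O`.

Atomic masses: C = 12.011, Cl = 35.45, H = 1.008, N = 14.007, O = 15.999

197.66

Molecular formula: C10H12ClNO.
M = 10×12.011 + 1×35.45 + 12×1.008 + 1×14.007 + 1×15.999 = 197.66 g/mol.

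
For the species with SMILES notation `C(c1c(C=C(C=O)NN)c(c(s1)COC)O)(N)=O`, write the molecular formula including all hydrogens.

Heavy atoms from the SMILES: 10 C, 3 N, 4 O, 1 S.
Implicit hydrogens by atom environment:
  4 × C (aromatic): no H
  3 × O: no H
  2 × C: 1 H each → 2
  2 × C: no H
  2 × N: 2 H each → 4
  1 × C: 3 H
  1 × C: 2 H
  1 × N: 1 H
  1 × O: 1 H
  1 × S (aromatic): no H
  Total hydrogens = 13.
Molecular formula: C10H13N3O4S

C10H13N3O4S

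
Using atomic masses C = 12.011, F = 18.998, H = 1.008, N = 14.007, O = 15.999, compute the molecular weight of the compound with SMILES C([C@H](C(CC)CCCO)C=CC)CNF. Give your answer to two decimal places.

217.33

Molecular formula: C12H24FNO.
M = 12×12.011 + 1×18.998 + 24×1.008 + 1×14.007 + 1×15.999 = 217.33 g/mol.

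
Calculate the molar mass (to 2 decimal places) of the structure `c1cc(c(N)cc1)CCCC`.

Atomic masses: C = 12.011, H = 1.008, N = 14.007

149.24

Molecular formula: C10H15N.
M = 10×12.011 + 15×1.008 + 1×14.007 = 149.24 g/mol.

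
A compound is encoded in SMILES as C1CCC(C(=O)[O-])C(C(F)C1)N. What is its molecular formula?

Heavy atoms from the SMILES: 8 C, 1 F, 1 N, 2 O.
Implicit hydrogens by atom environment:
  4 × C: 2 H each → 8
  3 × C: 1 H each → 3
  1 × C: no H
  1 × F: no H
  1 × N: 2 H
  1 × O: no H
  1 × O (charge -1): no H
  Total hydrogens = 13.
Net charge -1.
Molecular formula: C8H13FNO2-

C8H13FNO2-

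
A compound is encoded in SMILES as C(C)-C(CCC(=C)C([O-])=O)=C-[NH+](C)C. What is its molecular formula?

C11H19NO2

Heavy atoms from the SMILES: 11 C, 1 N, 2 O.
Implicit hydrogens by atom environment:
  4 × C: 2 H each → 8
  3 × C: 3 H each → 9
  3 × C: no H
  1 × C: 1 H
  1 × N (charge +1): 1 H
  1 × O: no H
  1 × O (charge -1): no H
  Total hydrogens = 19.
Molecular formula: C11H19NO2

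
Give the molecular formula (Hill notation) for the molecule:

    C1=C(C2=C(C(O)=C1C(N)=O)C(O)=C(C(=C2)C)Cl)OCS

Heavy atoms from the SMILES: 13 C, 1 Cl, 1 N, 4 O, 1 S.
Implicit hydrogens by atom environment:
  8 × C (aromatic): no H
  2 × C (aromatic): 1 H each → 2
  2 × O: 1 H each → 2
  2 × O: no H
  1 × C: 3 H
  1 × C: 2 H
  1 × C: no H
  1 × Cl: no H
  1 × N: 2 H
  1 × S: 1 H
  Total hydrogens = 12.
Molecular formula: C13H12ClNO4S

C13H12ClNO4S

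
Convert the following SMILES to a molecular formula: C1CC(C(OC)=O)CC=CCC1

C10H16O2

Heavy atoms from the SMILES: 10 C, 2 O.
Implicit hydrogens by atom environment:
  5 × C: 2 H each → 10
  3 × C: 1 H each → 3
  2 × O: no H
  1 × C: 3 H
  1 × C: no H
  Total hydrogens = 16.
Molecular formula: C10H16O2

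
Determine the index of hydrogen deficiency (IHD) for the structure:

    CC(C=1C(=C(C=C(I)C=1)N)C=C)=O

Molecular formula from the SMILES: C10H10INO.
DoU = (2C + 2 + N − H − X)/2 = (2·10 + 2 + 1 − 10 − 1)/2 = 12/2 = 6.
(Structurally: 1 ring(s) + 5 π bond(s) = 6.)

6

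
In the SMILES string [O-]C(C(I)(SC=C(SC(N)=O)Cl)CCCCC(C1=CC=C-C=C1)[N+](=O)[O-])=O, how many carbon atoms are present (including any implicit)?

16

The symbol for carbon appears 16 times in the SMILES. (Cl is a single chlorine, not C + l.)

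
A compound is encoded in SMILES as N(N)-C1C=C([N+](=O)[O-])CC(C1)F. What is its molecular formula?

Heavy atoms from the SMILES: 6 C, 1 F, 3 N, 2 O.
Implicit hydrogens by atom environment:
  3 × C: 1 H each → 3
  2 × C: 2 H each → 4
  1 × C: no H
  1 × F: no H
  1 × N: 2 H
  1 × N: 1 H
  1 × N (charge +1): no H
  1 × O: no H
  1 × O (charge -1): no H
  Total hydrogens = 10.
Molecular formula: C6H10FN3O2

C6H10FN3O2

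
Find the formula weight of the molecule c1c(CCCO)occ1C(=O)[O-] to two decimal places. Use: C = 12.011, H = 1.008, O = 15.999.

Molecular formula: C8H9O4-.
M = 8×12.011 + 9×1.008 + 4×15.999 = 169.16 g/mol.

169.16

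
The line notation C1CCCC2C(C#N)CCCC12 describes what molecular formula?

C11H17N

Heavy atoms from the SMILES: 11 C, 1 N.
Implicit hydrogens by atom environment:
  7 × C: 2 H each → 14
  3 × C: 1 H each → 3
  1 × C: no H
  1 × N: no H
  Total hydrogens = 17.
Molecular formula: C11H17N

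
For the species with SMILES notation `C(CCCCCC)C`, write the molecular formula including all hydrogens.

C8H18

Heavy atoms from the SMILES: 8 C.
Implicit hydrogens by atom environment:
  6 × C: 2 H each → 12
  2 × C: 3 H each → 6
  Total hydrogens = 18.
Molecular formula: C8H18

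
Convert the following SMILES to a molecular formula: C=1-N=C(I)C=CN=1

C4H3IN2

Heavy atoms from the SMILES: 4 C, 1 I, 2 N.
Implicit hydrogens by atom environment:
  3 × C (aromatic): 1 H each → 3
  2 × N (aromatic): no H
  1 × C (aromatic): no H
  1 × I: no H
  Total hydrogens = 3.
Molecular formula: C4H3IN2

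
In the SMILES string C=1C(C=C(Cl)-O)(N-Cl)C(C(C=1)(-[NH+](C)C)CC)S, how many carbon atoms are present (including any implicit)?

The symbol for carbon appears 11 times in the SMILES. (Cl is a single chlorine, not C + l.)

11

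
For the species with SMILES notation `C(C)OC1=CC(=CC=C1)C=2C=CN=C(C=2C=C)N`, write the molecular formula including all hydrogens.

Heavy atoms from the SMILES: 15 C, 2 N, 1 O.
Implicit hydrogens by atom environment:
  6 × C (aromatic): 1 H each → 6
  5 × C (aromatic): no H
  2 × C: 2 H each → 4
  1 × C: 3 H
  1 × C: 1 H
  1 × N: 2 H
  1 × N (aromatic): no H
  1 × O: no H
  Total hydrogens = 16.
Molecular formula: C15H16N2O

C15H16N2O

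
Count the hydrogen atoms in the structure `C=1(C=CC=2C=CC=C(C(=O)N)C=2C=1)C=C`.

11

Hydrogens are implicit in SMILES; fill each atom to its normal valence:
  6 × C (aromatic): 1 H each → 6
  4 × C (aromatic): no H
  1 × C: 2 H
  1 × C: 1 H
  1 × C: no H
  1 × N: 2 H
  1 × O: no H
  Total hydrogens = 11.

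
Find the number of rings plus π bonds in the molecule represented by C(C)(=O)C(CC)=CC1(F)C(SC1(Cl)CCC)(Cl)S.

3

Molecular formula from the SMILES: C12H17Cl2FOS2.
DoU = (2C + 2 + N − H − X)/2 = (2·12 + 2 + 0 − 17 − 3)/2 = 6/2 = 3.
(Structurally: 1 ring(s) + 2 π bond(s) = 3.)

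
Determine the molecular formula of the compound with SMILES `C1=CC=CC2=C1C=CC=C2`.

C10H8

Heavy atoms from the SMILES: 10 C.
Implicit hydrogens by atom environment:
  8 × C (aromatic): 1 H each → 8
  2 × C (aromatic): no H
  Total hydrogens = 8.
Molecular formula: C10H8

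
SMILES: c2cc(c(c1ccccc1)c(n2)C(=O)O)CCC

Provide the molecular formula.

Heavy atoms from the SMILES: 15 C, 1 N, 2 O.
Implicit hydrogens by atom environment:
  7 × C (aromatic): 1 H each → 7
  4 × C (aromatic): no H
  2 × C: 2 H each → 4
  1 × C: 3 H
  1 × C: no H
  1 × N (aromatic): no H
  1 × O: 1 H
  1 × O: no H
  Total hydrogens = 15.
Molecular formula: C15H15NO2

C15H15NO2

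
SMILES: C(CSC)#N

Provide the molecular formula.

Heavy atoms from the SMILES: 3 C, 1 N, 1 S.
Implicit hydrogens by atom environment:
  1 × C: 3 H
  1 × C: 2 H
  1 × C: no H
  1 × N: no H
  1 × S: no H
  Total hydrogens = 5.
Molecular formula: C3H5NS

C3H5NS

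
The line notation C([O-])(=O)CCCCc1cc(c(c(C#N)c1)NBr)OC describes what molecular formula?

C13H14BrN2O3-

Heavy atoms from the SMILES: 1 Br, 13 C, 2 N, 3 O.
Implicit hydrogens by atom environment:
  4 × C: 2 H each → 8
  4 × C (aromatic): no H
  2 × C (aromatic): 1 H each → 2
  2 × C: no H
  2 × O: no H
  1 × Br: no H
  1 × C: 3 H
  1 × N: 1 H
  1 × N: no H
  1 × O (charge -1): no H
  Total hydrogens = 14.
Net charge -1.
Molecular formula: C13H14BrN2O3-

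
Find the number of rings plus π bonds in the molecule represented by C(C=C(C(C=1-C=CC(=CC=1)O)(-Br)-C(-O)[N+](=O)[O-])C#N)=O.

9

Molecular formula from the SMILES: C12H9BrN2O5.
DoU = (2C + 2 + N − H − X)/2 = (2·12 + 2 + 2 − 9 − 1)/2 = 18/2 = 9.
(Structurally: 1 ring(s) + 8 π bond(s) = 9.)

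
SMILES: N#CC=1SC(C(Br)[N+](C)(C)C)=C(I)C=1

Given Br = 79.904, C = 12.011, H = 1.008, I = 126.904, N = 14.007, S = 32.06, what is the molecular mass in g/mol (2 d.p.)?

Molecular formula: C9H11BrIN2S+.
M = 1×79.904 + 9×12.011 + 11×1.008 + 1×126.904 + 2×14.007 + 1×32.06 = 386.07 g/mol.

386.07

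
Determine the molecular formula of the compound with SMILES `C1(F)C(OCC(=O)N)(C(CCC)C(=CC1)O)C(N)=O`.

Heavy atoms from the SMILES: 12 C, 1 F, 2 N, 4 O.
Implicit hydrogens by atom environment:
  4 × C: 2 H each → 8
  4 × C: no H
  3 × C: 1 H each → 3
  3 × O: no H
  2 × N: 2 H each → 4
  1 × C: 3 H
  1 × F: no H
  1 × O: 1 H
  Total hydrogens = 19.
Molecular formula: C12H19FN2O4

C12H19FN2O4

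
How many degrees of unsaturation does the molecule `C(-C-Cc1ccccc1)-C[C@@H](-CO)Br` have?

4

Molecular formula from the SMILES: C12H17BrO.
DoU = (2C + 2 + N − H − X)/2 = (2·12 + 2 + 0 − 17 − 1)/2 = 8/2 = 4.
(Structurally: 1 ring(s) + 3 π bond(s) = 4.)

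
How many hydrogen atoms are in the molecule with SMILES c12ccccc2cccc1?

8

Hydrogens are implicit in SMILES; fill each atom to its normal valence:
  8 × C (aromatic): 1 H each → 8
  2 × C (aromatic): no H
  Total hydrogens = 8.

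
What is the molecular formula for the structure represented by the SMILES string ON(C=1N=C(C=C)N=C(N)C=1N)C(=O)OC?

Heavy atoms from the SMILES: 8 C, 5 N, 3 O.
Implicit hydrogens by atom environment:
  4 × C (aromatic): no H
  2 × N: 2 H each → 4
  2 × N (aromatic): no H
  2 × O: no H
  1 × C: 3 H
  1 × C: 2 H
  1 × C: 1 H
  1 × C: no H
  1 × N: no H
  1 × O: 1 H
  Total hydrogens = 11.
Molecular formula: C8H11N5O3

C8H11N5O3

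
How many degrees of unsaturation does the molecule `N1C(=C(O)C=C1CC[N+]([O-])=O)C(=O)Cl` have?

Molecular formula from the SMILES: C7H7ClN2O4.
DoU = (2C + 2 + N − H − X)/2 = (2·7 + 2 + 2 − 7 − 1)/2 = 10/2 = 5.
(Structurally: 1 ring(s) + 4 π bond(s) = 5.)

5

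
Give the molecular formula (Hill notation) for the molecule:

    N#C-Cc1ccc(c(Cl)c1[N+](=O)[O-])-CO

C9H7ClN2O3

Heavy atoms from the SMILES: 9 C, 1 Cl, 2 N, 3 O.
Implicit hydrogens by atom environment:
  4 × C (aromatic): no H
  2 × C: 2 H each → 4
  2 × C (aromatic): 1 H each → 2
  1 × C: no H
  1 × Cl: no H
  1 × N (charge +1): no H
  1 × N: no H
  1 × O: 1 H
  1 × O: no H
  1 × O (charge -1): no H
  Total hydrogens = 7.
Molecular formula: C9H7ClN2O3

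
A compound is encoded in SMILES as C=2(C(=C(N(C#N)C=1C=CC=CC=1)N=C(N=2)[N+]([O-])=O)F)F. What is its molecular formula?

C11H5F2N5O2

Heavy atoms from the SMILES: 11 C, 2 F, 5 N, 2 O.
Implicit hydrogens by atom environment:
  5 × C (aromatic): 1 H each → 5
  5 × C (aromatic): no H
  2 × F: no H
  2 × N (aromatic): no H
  2 × N: no H
  1 × C: no H
  1 × N (charge +1): no H
  1 × O: no H
  1 × O (charge -1): no H
  Total hydrogens = 5.
Molecular formula: C11H5F2N5O2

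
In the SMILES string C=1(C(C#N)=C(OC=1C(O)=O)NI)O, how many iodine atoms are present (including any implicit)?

1

The symbol for iodine appears 1 time in the SMILES.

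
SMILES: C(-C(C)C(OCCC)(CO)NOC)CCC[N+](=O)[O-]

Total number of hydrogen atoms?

Hydrogens are implicit in SMILES; fill each atom to its normal valence:
  7 × C: 2 H each → 14
  3 × C: 3 H each → 9
  3 × O: no H
  1 × C: 1 H
  1 × C: no H
  1 × N: 1 H
  1 × N (charge +1): no H
  1 × O: 1 H
  1 × O (charge -1): no H
  Total hydrogens = 26.

26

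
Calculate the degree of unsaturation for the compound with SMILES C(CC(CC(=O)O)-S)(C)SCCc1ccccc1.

Molecular formula from the SMILES: C14H20O2S2.
DoU = (2C + 2 + N − H − X)/2 = (2·14 + 2 + 0 − 20 − 0)/2 = 10/2 = 5.
(Structurally: 1 ring(s) + 4 π bond(s) = 5.)

5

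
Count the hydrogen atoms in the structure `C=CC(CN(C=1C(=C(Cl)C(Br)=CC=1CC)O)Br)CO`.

Hydrogens are implicit in SMILES; fill each atom to its normal valence:
  5 × C (aromatic): no H
  4 × C: 2 H each → 8
  2 × Br: no H
  2 × C: 1 H each → 2
  2 × O: 1 H each → 2
  1 × C: 3 H
  1 × C (aromatic): 1 H
  1 × Cl: no H
  1 × N: no H
  Total hydrogens = 16.

16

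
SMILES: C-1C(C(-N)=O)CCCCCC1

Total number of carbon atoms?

The symbol for carbon appears 9 times in the SMILES.

9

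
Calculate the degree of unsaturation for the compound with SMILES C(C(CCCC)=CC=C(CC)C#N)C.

Molecular formula from the SMILES: C13H21N.
DoU = (2C + 2 + N − H − X)/2 = (2·13 + 2 + 1 − 21 − 0)/2 = 8/2 = 4.
(Structurally: 0 ring(s) + 4 π bond(s) = 4.)

4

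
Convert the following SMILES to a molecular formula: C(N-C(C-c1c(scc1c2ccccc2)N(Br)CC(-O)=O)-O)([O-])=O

Heavy atoms from the SMILES: 1 Br, 15 C, 2 N, 5 O, 1 S.
Implicit hydrogens by atom environment:
  6 × C (aromatic): 1 H each → 6
  4 × C (aromatic): no H
  2 × C: 2 H each → 4
  2 × C: no H
  2 × O: 1 H each → 2
  2 × O: no H
  1 × Br: no H
  1 × C: 1 H
  1 × N: 1 H
  1 × N: no H
  1 × O (charge -1): no H
  1 × S (aromatic): no H
  Total hydrogens = 14.
Net charge -1.
Molecular formula: C15H14BrN2O5S-

C15H14BrN2O5S-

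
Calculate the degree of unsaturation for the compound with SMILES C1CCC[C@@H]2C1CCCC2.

2

Molecular formula from the SMILES: C10H18.
DoU = (2C + 2 + N − H − X)/2 = (2·10 + 2 + 0 − 18 − 0)/2 = 4/2 = 2.
(Structurally: 2 ring(s) + 0 π bond(s) = 2.)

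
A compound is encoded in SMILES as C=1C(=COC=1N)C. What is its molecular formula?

C5H7NO

Heavy atoms from the SMILES: 5 C, 1 N, 1 O.
Implicit hydrogens by atom environment:
  2 × C (aromatic): 1 H each → 2
  2 × C (aromatic): no H
  1 × C: 3 H
  1 × N: 2 H
  1 × O (aromatic): no H
  Total hydrogens = 7.
Molecular formula: C5H7NO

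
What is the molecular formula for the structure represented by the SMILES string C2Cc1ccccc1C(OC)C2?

Heavy atoms from the SMILES: 11 C, 1 O.
Implicit hydrogens by atom environment:
  4 × C (aromatic): 1 H each → 4
  3 × C: 2 H each → 6
  2 × C (aromatic): no H
  1 × C: 3 H
  1 × C: 1 H
  1 × O: no H
  Total hydrogens = 14.
Molecular formula: C11H14O

C11H14O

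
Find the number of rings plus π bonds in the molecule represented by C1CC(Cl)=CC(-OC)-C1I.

Molecular formula from the SMILES: C7H10ClIO.
DoU = (2C + 2 + N − H − X)/2 = (2·7 + 2 + 0 − 10 − 2)/2 = 4/2 = 2.
(Structurally: 1 ring(s) + 1 π bond(s) = 2.)

2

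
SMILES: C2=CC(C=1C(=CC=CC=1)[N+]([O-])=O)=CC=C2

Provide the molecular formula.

C12H9NO2

Heavy atoms from the SMILES: 12 C, 1 N, 2 O.
Implicit hydrogens by atom environment:
  9 × C (aromatic): 1 H each → 9
  3 × C (aromatic): no H
  1 × N (charge +1): no H
  1 × O: no H
  1 × O (charge -1): no H
  Total hydrogens = 9.
Molecular formula: C12H9NO2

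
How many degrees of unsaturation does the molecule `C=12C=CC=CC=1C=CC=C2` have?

Molecular formula from the SMILES: C10H8.
DoU = (2C + 2 + N − H − X)/2 = (2·10 + 2 + 0 − 8 − 0)/2 = 14/2 = 7.
(Structurally: 2 ring(s) + 5 π bond(s) = 7.)

7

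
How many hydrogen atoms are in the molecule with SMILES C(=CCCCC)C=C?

Hydrogens are implicit in SMILES; fill each atom to its normal valence:
  4 × C: 2 H each → 8
  3 × C: 1 H each → 3
  1 × C: 3 H
  Total hydrogens = 14.

14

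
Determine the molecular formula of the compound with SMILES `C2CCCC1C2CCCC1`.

C10H18

Heavy atoms from the SMILES: 10 C.
Implicit hydrogens by atom environment:
  8 × C: 2 H each → 16
  2 × C: 1 H each → 2
  Total hydrogens = 18.
Molecular formula: C10H18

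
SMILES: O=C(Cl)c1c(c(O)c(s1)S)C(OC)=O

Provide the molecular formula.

Heavy atoms from the SMILES: 7 C, 1 Cl, 4 O, 2 S.
Implicit hydrogens by atom environment:
  4 × C (aromatic): no H
  3 × O: no H
  2 × C: no H
  1 × C: 3 H
  1 × Cl: no H
  1 × O: 1 H
  1 × S: 1 H
  1 × S (aromatic): no H
  Total hydrogens = 5.
Molecular formula: C7H5ClO4S2

C7H5ClO4S2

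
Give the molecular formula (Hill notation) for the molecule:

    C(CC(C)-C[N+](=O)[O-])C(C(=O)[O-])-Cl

C7H11ClNO4-

Heavy atoms from the SMILES: 7 C, 1 Cl, 1 N, 4 O.
Implicit hydrogens by atom environment:
  3 × C: 2 H each → 6
  2 × C: 1 H each → 2
  2 × O: no H
  2 × O (charge -1): no H
  1 × C: 3 H
  1 × C: no H
  1 × Cl: no H
  1 × N (charge +1): no H
  Total hydrogens = 11.
Net charge -1.
Molecular formula: C7H11ClNO4-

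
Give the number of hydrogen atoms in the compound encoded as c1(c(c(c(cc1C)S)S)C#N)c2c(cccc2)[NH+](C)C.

Hydrogens are implicit in SMILES; fill each atom to its normal valence:
  7 × C (aromatic): no H
  5 × C (aromatic): 1 H each → 5
  3 × C: 3 H each → 9
  2 × S: 1 H each → 2
  1 × C: no H
  1 × N (charge +1): 1 H
  1 × N: no H
  Total hydrogens = 17.

17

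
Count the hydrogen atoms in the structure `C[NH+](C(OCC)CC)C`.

Hydrogens are implicit in SMILES; fill each atom to its normal valence:
  4 × C: 3 H each → 12
  2 × C: 2 H each → 4
  1 × C: 1 H
  1 × N (charge +1): 1 H
  1 × O: no H
  Total hydrogens = 18.

18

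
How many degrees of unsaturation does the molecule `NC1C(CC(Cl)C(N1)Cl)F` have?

Molecular formula from the SMILES: C5H9Cl2FN2.
DoU = (2C + 2 + N − H − X)/2 = (2·5 + 2 + 2 − 9 − 3)/2 = 2/2 = 1.
(Structurally: 1 ring(s) + 0 π bond(s) = 1.)

1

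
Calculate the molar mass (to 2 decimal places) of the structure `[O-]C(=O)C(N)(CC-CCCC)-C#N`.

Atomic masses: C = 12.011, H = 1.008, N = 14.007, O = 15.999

Molecular formula: C9H15N2O2-.
M = 9×12.011 + 15×1.008 + 2×14.007 + 2×15.999 = 183.23 g/mol.

183.23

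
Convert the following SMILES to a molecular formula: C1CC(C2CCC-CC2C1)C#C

Heavy atoms from the SMILES: 12 C.
Implicit hydrogens by atom environment:
  7 × C: 2 H each → 14
  4 × C: 1 H each → 4
  1 × C: no H
  Total hydrogens = 18.
Molecular formula: C12H18

C12H18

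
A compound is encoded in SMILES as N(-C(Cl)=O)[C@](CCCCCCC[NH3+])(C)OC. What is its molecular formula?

Heavy atoms from the SMILES: 11 C, 1 Cl, 2 N, 2 O.
Implicit hydrogens by atom environment:
  7 × C: 2 H each → 14
  2 × C: 3 H each → 6
  2 × C: no H
  2 × O: no H
  1 × Cl: no H
  1 × N (charge +1): 3 H
  1 × N: 1 H
  Total hydrogens = 24.
Net charge +1.
Molecular formula: C11H24ClN2O2+

C11H24ClN2O2+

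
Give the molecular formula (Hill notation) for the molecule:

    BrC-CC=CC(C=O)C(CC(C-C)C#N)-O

Heavy atoms from the SMILES: 1 Br, 12 C, 1 N, 2 O.
Implicit hydrogens by atom environment:
  6 × C: 1 H each → 6
  4 × C: 2 H each → 8
  1 × Br: no H
  1 × C: 3 H
  1 × C: no H
  1 × N: no H
  1 × O: 1 H
  1 × O: no H
  Total hydrogens = 18.
Molecular formula: C12H18BrNO2

C12H18BrNO2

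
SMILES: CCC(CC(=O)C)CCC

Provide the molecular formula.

C9H18O

Heavy atoms from the SMILES: 9 C, 1 O.
Implicit hydrogens by atom environment:
  4 × C: 2 H each → 8
  3 × C: 3 H each → 9
  1 × C: 1 H
  1 × C: no H
  1 × O: no H
  Total hydrogens = 18.
Molecular formula: C9H18O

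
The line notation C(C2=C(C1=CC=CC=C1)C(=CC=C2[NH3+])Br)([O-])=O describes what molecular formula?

Heavy atoms from the SMILES: 1 Br, 13 C, 1 N, 2 O.
Implicit hydrogens by atom environment:
  7 × C (aromatic): 1 H each → 7
  5 × C (aromatic): no H
  1 × Br: no H
  1 × C: no H
  1 × N (charge +1): 3 H
  1 × O: no H
  1 × O (charge -1): no H
  Total hydrogens = 10.
Molecular formula: C13H10BrNO2

C13H10BrNO2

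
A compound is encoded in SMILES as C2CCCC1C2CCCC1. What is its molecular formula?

C10H18

Heavy atoms from the SMILES: 10 C.
Implicit hydrogens by atom environment:
  8 × C: 2 H each → 16
  2 × C: 1 H each → 2
  Total hydrogens = 18.
Molecular formula: C10H18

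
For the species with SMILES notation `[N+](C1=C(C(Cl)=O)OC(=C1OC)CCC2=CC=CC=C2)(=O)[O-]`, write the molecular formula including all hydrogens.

C14H12ClNO5

Heavy atoms from the SMILES: 14 C, 1 Cl, 1 N, 5 O.
Implicit hydrogens by atom environment:
  5 × C (aromatic): 1 H each → 5
  5 × C (aromatic): no H
  3 × O: no H
  2 × C: 2 H each → 4
  1 × C: 3 H
  1 × C: no H
  1 × Cl: no H
  1 × N (charge +1): no H
  1 × O (aromatic): no H
  1 × O (charge -1): no H
  Total hydrogens = 12.
Molecular formula: C14H12ClNO5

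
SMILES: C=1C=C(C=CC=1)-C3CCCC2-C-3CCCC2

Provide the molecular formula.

C16H22

Heavy atoms from the SMILES: 16 C.
Implicit hydrogens by atom environment:
  7 × C: 2 H each → 14
  5 × C (aromatic): 1 H each → 5
  3 × C: 1 H each → 3
  1 × C (aromatic): no H
  Total hydrogens = 22.
Molecular formula: C16H22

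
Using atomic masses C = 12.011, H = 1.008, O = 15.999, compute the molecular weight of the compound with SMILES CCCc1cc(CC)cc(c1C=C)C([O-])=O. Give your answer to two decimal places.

217.29

Molecular formula: C14H17O2-.
M = 14×12.011 + 17×1.008 + 2×15.999 = 217.29 g/mol.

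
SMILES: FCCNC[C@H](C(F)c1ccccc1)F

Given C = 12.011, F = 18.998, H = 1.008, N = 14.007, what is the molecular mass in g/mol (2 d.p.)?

Molecular formula: C11H14F3N.
M = 11×12.011 + 3×18.998 + 14×1.008 + 1×14.007 = 217.23 g/mol.

217.23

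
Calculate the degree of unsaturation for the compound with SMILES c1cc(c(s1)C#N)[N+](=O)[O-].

Molecular formula from the SMILES: C5H2N2O2S.
DoU = (2C + 2 + N − H − X)/2 = (2·5 + 2 + 2 − 2 − 0)/2 = 12/2 = 6.
(Structurally: 1 ring(s) + 5 π bond(s) = 6.)

6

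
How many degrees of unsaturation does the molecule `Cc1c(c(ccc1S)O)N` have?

Molecular formula from the SMILES: C7H9NOS.
DoU = (2C + 2 + N − H − X)/2 = (2·7 + 2 + 1 − 9 − 0)/2 = 8/2 = 4.
(Structurally: 1 ring(s) + 3 π bond(s) = 4.)

4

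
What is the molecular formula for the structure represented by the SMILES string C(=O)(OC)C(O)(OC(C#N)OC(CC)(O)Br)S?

Heavy atoms from the SMILES: 1 Br, 8 C, 1 N, 6 O, 1 S.
Implicit hydrogens by atom environment:
  4 × C: no H
  4 × O: no H
  2 × C: 3 H each → 6
  2 × O: 1 H each → 2
  1 × Br: no H
  1 × C: 2 H
  1 × C: 1 H
  1 × N: no H
  1 × S: 1 H
  Total hydrogens = 12.
Molecular formula: C8H12BrNO6S

C8H12BrNO6S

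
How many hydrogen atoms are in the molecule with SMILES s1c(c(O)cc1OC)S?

Hydrogens are implicit in SMILES; fill each atom to its normal valence:
  3 × C (aromatic): no H
  1 × C: 3 H
  1 × C (aromatic): 1 H
  1 × O: 1 H
  1 × O: no H
  1 × S: 1 H
  1 × S (aromatic): no H
  Total hydrogens = 6.

6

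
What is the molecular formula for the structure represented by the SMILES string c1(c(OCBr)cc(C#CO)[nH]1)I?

C7H5BrINO2

Heavy atoms from the SMILES: 1 Br, 7 C, 1 I, 1 N, 2 O.
Implicit hydrogens by atom environment:
  3 × C (aromatic): no H
  2 × C: no H
  1 × Br: no H
  1 × C: 2 H
  1 × C (aromatic): 1 H
  1 × I: no H
  1 × N (aromatic): 1 H
  1 × O: 1 H
  1 × O: no H
  Total hydrogens = 5.
Molecular formula: C7H5BrINO2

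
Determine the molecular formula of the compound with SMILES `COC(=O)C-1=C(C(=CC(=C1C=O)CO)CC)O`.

Heavy atoms from the SMILES: 12 C, 5 O.
Implicit hydrogens by atom environment:
  5 × C (aromatic): no H
  3 × O: no H
  2 × C: 3 H each → 6
  2 × C: 2 H each → 4
  2 × O: 1 H each → 2
  1 × C (aromatic): 1 H
  1 × C: 1 H
  1 × C: no H
  Total hydrogens = 14.
Molecular formula: C12H14O5

C12H14O5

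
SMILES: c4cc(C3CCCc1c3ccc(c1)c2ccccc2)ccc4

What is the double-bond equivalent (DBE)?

Molecular formula from the SMILES: C22H20.
DoU = (2C + 2 + N − H − X)/2 = (2·22 + 2 + 0 − 20 − 0)/2 = 26/2 = 13.
(Structurally: 4 ring(s) + 9 π bond(s) = 13.)

13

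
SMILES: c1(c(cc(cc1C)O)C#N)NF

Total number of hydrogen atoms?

Hydrogens are implicit in SMILES; fill each atom to its normal valence:
  4 × C (aromatic): no H
  2 × C (aromatic): 1 H each → 2
  1 × C: 3 H
  1 × C: no H
  1 × F: no H
  1 × N: 1 H
  1 × N: no H
  1 × O: 1 H
  Total hydrogens = 7.

7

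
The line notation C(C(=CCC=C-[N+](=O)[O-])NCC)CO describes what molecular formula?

Heavy atoms from the SMILES: 9 C, 2 N, 3 O.
Implicit hydrogens by atom environment:
  4 × C: 2 H each → 8
  3 × C: 1 H each → 3
  1 × C: 3 H
  1 × C: no H
  1 × N: 1 H
  1 × N (charge +1): no H
  1 × O: 1 H
  1 × O: no H
  1 × O (charge -1): no H
  Total hydrogens = 16.
Molecular formula: C9H16N2O3

C9H16N2O3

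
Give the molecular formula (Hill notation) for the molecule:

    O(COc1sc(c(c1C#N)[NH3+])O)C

Heavy atoms from the SMILES: 7 C, 2 N, 3 O, 1 S.
Implicit hydrogens by atom environment:
  4 × C (aromatic): no H
  2 × O: no H
  1 × C: 3 H
  1 × C: 2 H
  1 × C: no H
  1 × N (charge +1): 3 H
  1 × N: no H
  1 × O: 1 H
  1 × S (aromatic): no H
  Total hydrogens = 9.
Net charge +1.
Molecular formula: C7H9N2O3S+

C7H9N2O3S+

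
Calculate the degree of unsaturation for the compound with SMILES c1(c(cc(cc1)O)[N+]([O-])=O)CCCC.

5

Molecular formula from the SMILES: C10H13NO3.
DoU = (2C + 2 + N − H − X)/2 = (2·10 + 2 + 1 − 13 − 0)/2 = 10/2 = 5.
(Structurally: 1 ring(s) + 4 π bond(s) = 5.)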